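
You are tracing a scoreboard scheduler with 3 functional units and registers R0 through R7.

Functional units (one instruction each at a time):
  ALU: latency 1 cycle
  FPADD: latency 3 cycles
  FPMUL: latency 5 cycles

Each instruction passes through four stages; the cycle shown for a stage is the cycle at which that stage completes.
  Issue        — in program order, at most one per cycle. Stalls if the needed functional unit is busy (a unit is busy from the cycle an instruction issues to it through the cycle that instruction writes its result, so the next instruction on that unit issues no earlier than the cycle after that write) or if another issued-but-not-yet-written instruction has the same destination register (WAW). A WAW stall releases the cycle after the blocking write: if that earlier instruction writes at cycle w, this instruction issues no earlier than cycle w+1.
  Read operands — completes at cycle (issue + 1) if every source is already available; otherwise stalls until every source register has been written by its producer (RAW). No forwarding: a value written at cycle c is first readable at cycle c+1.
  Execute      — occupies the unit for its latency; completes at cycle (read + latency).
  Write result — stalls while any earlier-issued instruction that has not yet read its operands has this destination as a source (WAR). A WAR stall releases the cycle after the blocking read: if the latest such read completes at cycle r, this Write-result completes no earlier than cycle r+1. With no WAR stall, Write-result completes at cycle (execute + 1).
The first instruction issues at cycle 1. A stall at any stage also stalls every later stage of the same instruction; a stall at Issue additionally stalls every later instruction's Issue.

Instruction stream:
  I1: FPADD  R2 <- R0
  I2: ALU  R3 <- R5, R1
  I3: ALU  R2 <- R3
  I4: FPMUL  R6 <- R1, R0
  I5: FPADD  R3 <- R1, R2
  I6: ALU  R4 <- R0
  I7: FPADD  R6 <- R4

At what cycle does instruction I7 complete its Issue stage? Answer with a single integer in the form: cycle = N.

I1: IS=1 RO=2 EX=5 WR=6
I2: IS=2 RO=3 EX=4 WR=5
I3: IS=7 RO=8 EX=9 WR=10  [WAW R2: wait I1 write@6]
I4: IS=8 RO=9 EX=14 WR=15
I5: IS=9 RO=11 EX=14 WR=15  [RAW R2: wait I3 write@10]
I6: IS=11 RO=12 EX=13 WR=14  [struct: ALU busy until I3 writes@10]
I7: IS=16 RO=17 EX=20 WR=21  [struct: FPADD busy until I5 writes@15]

cycle = 16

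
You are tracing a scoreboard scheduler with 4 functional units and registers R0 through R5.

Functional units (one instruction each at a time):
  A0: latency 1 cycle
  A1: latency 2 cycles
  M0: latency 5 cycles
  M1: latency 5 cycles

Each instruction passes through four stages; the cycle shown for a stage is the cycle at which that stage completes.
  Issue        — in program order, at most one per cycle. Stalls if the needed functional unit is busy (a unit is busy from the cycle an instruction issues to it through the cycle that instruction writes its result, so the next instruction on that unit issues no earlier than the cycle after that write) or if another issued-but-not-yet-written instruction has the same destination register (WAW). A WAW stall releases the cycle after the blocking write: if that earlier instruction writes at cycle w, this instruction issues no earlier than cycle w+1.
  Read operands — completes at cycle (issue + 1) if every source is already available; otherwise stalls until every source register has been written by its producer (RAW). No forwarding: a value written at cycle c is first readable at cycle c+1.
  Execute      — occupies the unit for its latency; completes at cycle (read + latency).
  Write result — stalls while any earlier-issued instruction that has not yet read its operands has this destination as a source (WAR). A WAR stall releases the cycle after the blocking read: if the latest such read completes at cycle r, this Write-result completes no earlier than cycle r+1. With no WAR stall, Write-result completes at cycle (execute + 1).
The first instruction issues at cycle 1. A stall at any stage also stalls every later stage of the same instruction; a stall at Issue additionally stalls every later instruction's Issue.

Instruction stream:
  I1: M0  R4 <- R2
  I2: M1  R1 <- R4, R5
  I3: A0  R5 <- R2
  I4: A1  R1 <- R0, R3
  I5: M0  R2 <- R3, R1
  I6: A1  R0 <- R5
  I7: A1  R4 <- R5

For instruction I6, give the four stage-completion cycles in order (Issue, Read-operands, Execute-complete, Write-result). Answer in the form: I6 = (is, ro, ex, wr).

  I1 | 1 | 2 | 7 | 8
  I2 | 2 | 9 | 14 | 15   RAW R4: wait I1 write@8
  I3 | 3 | 4 | 5 | 10   WAR R5: wait I2 read@9
  I4 | 16 | 17 | 19 | 20   WAW R1: wait I2 write@15
  I5 | 17 | 21 | 26 | 27   RAW R1: wait I4 write@20
  I6 | 21 | 22 | 24 | 25   struct: A1 busy until I4 writes@20
  I7 | 26 | 27 | 29 | 30   struct: A1 busy until I6 writes@25

I6 = (21, 22, 24, 25)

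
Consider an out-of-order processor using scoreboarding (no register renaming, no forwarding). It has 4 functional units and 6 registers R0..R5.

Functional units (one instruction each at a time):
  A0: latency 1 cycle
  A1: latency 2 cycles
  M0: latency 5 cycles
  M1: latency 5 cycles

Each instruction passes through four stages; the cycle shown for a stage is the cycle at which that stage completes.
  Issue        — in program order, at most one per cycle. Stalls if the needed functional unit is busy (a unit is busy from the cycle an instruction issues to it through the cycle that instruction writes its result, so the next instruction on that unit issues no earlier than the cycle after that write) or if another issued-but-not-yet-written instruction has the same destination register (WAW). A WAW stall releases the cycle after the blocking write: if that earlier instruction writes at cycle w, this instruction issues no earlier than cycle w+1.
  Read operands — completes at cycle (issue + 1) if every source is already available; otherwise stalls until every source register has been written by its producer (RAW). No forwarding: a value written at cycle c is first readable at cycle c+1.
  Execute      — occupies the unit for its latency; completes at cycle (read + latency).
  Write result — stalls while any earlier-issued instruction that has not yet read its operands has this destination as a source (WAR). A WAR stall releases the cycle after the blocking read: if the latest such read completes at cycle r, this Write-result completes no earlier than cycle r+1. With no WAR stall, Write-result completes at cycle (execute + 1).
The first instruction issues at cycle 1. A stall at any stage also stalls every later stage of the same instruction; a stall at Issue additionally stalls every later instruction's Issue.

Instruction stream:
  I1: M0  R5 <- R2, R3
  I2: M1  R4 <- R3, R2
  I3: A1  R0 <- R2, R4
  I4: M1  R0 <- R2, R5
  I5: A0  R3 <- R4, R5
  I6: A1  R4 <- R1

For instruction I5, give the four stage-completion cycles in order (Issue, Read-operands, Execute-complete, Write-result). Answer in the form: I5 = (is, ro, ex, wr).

I5 = (15, 16, 17, 18)

1) issue 1, read 2, done 7, write 8
2) issue 2, read 3, done 8, write 9
3) issue 3, read 10, done 12, write 13  <RAW R4: wait I2 write@9>
4) issue 14, read 15, done 20, write 21  <WAW R0: wait I3 write@13>
5) issue 15, read 16, done 17, write 18
6) issue 16, read 17, done 19, write 20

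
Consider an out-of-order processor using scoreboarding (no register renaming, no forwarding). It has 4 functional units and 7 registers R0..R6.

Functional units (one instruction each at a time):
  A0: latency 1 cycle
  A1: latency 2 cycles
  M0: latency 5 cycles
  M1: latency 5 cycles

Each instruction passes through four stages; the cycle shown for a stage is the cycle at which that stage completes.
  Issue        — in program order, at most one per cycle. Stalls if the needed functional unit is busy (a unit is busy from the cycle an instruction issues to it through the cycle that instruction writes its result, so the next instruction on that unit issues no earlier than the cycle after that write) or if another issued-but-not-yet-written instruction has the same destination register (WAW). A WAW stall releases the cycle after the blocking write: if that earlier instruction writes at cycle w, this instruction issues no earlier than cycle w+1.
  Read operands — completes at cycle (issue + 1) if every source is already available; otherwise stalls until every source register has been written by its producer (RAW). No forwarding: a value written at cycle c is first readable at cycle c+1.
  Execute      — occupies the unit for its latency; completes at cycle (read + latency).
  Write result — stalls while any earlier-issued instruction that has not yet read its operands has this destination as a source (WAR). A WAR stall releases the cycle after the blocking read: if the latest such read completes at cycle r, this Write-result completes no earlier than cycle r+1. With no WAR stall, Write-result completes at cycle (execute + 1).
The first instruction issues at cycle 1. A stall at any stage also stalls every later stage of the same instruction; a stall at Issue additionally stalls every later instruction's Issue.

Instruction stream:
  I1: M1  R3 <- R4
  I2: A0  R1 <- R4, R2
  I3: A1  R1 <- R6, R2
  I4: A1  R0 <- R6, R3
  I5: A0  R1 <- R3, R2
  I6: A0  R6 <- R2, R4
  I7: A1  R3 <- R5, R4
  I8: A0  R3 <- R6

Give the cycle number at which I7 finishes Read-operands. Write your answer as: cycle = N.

[1] I1 dispatched to M1
[2] I1 operands ready, I2 dispatched to A0
[3] I2 operands ready
[4] I2 complete
[5] R1←I2
[6] I3 dispatched to A1
[7] I1 complete, I3 operands ready
[8] R3←I1
[9] I3 complete
[10] R1←I3
[11] I4 dispatched to A1
[12] I4 operands ready, I5 dispatched to A0
[13] I5 operands ready
[14] I4 complete, I5 complete
[15] R0←I4, R1←I5
[16] I6 dispatched to A0
[17] I6 operands ready, I7 dispatched to A1
[18] I6 complete, I7 operands ready
[19] R6←I6
[20] I7 complete
[21] R3←I7
[22] I8 dispatched to A0
[23] I8 operands ready
[24] I8 complete
[25] R3←I8

cycle = 18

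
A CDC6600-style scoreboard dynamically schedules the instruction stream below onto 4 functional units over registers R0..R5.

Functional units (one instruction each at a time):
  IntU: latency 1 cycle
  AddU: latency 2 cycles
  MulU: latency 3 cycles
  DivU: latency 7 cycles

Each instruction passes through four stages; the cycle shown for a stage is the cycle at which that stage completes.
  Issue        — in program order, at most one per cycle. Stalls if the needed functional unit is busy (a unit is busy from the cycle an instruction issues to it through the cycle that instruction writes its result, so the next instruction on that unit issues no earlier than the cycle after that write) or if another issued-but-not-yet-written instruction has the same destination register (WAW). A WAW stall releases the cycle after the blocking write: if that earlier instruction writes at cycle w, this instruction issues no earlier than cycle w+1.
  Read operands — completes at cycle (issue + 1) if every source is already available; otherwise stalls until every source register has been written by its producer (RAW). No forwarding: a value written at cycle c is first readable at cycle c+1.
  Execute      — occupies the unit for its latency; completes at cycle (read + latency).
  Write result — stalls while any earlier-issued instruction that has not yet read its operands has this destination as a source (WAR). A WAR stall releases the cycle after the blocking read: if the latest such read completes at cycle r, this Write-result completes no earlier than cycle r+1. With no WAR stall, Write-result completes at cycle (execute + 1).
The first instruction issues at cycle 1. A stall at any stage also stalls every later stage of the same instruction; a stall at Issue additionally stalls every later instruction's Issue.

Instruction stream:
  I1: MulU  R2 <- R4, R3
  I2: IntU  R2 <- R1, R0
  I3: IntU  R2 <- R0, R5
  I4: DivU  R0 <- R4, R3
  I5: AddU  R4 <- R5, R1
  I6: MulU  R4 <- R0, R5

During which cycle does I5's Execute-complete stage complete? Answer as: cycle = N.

cycle = 16

[1] I1 dispatched to MulU
[2] I1 operands ready
[5] I1 complete
[6] R2←I1
[7] I2 dispatched to IntU
[8] I2 operands ready
[9] I2 complete
[10] R2←I2
[11] I3 dispatched to IntU
[12] I3 operands ready | I4 dispatched to DivU
[13] I3 complete | I4 operands ready | I5 dispatched to AddU
[14] R2←I3 | I5 operands ready
[16] I5 complete
[17] R4←I5
[18] I6 dispatched to MulU
[20] I4 complete
[21] R0←I4
[22] I6 operands ready
[25] I6 complete
[26] R4←I6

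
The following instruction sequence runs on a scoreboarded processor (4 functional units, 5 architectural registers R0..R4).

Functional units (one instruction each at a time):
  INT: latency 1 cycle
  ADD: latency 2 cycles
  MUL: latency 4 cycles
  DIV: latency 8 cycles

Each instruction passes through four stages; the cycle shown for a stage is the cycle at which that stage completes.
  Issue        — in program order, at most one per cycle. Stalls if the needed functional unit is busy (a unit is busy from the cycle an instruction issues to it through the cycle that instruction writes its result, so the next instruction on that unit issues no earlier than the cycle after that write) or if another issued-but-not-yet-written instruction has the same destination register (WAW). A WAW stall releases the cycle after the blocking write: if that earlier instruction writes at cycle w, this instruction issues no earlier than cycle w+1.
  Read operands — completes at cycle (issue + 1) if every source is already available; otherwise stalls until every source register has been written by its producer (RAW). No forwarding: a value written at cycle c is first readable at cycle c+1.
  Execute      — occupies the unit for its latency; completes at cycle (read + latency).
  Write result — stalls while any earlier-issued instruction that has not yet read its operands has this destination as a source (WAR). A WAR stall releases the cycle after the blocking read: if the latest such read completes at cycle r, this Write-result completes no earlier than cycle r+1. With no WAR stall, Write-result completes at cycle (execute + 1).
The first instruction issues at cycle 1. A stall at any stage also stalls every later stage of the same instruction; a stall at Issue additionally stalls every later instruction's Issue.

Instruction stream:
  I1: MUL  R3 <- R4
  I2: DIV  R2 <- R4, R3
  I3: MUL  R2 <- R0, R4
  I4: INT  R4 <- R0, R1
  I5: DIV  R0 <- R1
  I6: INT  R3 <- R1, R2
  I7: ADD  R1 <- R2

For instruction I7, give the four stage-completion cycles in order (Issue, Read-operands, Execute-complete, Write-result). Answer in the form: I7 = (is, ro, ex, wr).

I7 = (24, 25, 27, 28)

I1: IS=1 RO=2 EX=6 WR=7
I2: IS=2 RO=8 EX=16 WR=17  [RAW R3: wait I1 write@7]
I3: IS=18 RO=19 EX=23 WR=24  [WAW R2: wait I2 write@17]
I4: IS=19 RO=20 EX=21 WR=22
I5: IS=20 RO=21 EX=29 WR=30
I6: IS=23 RO=25 EX=26 WR=27  [struct: INT busy until I4 writes@22; RAW R2: wait I3 write@24]
I7: IS=24 RO=25 EX=27 WR=28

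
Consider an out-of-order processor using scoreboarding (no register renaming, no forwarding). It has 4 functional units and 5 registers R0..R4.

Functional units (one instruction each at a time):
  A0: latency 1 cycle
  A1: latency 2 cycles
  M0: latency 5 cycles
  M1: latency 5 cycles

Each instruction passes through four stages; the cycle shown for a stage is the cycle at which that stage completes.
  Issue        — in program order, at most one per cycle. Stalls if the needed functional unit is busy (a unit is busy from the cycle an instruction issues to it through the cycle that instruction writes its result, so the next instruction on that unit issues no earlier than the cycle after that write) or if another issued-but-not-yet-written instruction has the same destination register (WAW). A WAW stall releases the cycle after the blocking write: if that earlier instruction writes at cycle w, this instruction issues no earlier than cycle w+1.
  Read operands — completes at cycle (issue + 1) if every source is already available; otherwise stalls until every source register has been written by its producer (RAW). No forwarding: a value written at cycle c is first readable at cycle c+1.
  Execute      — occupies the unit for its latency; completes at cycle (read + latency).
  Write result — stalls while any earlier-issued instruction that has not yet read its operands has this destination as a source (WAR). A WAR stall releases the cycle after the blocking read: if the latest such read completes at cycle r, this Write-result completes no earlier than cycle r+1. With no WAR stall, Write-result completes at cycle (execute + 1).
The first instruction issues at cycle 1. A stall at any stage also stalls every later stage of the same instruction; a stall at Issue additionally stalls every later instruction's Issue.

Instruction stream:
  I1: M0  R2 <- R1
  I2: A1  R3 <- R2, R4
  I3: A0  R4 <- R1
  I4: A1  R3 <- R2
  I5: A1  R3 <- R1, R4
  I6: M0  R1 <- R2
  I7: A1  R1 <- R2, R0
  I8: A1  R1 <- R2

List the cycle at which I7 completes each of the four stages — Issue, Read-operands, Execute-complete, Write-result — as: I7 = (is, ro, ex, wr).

1) issue 1, read 2, done 7, write 8
2) issue 2, read 9, done 11, write 12  <RAW R2: wait I1 write@8>
3) issue 3, read 4, done 5, write 10  <WAR R4: wait I2 read@9>
4) issue 13, read 14, done 16, write 17  <struct: A1 busy until I2 writes@12>
5) issue 18, read 19, done 21, write 22  <struct: A1 busy until I4 writes@17>
6) issue 19, read 20, done 25, write 26
7) issue 27, read 28, done 30, write 31  <WAW R1: wait I6 write@26>
8) issue 32, read 33, done 35, write 36  <struct: A1 busy until I7 writes@31>

I7 = (27, 28, 30, 31)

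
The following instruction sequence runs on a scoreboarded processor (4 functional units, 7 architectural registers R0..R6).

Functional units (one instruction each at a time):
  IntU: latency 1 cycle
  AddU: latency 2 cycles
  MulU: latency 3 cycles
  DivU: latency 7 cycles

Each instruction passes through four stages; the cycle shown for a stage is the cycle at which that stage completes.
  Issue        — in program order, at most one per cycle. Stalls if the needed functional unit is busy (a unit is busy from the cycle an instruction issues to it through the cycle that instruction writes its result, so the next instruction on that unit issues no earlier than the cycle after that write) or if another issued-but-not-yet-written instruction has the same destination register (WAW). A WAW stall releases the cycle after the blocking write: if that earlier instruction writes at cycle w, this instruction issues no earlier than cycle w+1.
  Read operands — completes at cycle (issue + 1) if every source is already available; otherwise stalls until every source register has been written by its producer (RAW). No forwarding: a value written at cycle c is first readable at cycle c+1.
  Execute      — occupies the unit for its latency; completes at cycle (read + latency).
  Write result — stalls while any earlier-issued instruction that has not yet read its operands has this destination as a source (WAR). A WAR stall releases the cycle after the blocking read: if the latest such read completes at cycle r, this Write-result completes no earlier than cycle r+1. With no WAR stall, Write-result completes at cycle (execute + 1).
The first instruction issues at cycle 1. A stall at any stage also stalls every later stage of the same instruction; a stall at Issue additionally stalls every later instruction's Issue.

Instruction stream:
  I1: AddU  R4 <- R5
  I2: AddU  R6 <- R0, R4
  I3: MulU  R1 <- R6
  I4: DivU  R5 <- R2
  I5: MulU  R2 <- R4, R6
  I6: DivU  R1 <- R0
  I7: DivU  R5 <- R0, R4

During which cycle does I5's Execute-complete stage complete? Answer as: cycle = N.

1) issue 1, read 2, done 4, write 5
2) issue 6, read 7, done 9, write 10  <struct: AddU busy until I1 writes@5>
3) issue 7, read 11, done 14, write 15  <RAW R6: wait I2 write@10>
4) issue 8, read 9, done 16, write 17
5) issue 16, read 17, done 20, write 21  <struct: MulU busy until I3 writes@15>
6) issue 18, read 19, done 26, write 27  <struct: DivU busy until I4 writes@17>
7) issue 28, read 29, done 36, write 37  <struct: DivU busy until I6 writes@27>

cycle = 20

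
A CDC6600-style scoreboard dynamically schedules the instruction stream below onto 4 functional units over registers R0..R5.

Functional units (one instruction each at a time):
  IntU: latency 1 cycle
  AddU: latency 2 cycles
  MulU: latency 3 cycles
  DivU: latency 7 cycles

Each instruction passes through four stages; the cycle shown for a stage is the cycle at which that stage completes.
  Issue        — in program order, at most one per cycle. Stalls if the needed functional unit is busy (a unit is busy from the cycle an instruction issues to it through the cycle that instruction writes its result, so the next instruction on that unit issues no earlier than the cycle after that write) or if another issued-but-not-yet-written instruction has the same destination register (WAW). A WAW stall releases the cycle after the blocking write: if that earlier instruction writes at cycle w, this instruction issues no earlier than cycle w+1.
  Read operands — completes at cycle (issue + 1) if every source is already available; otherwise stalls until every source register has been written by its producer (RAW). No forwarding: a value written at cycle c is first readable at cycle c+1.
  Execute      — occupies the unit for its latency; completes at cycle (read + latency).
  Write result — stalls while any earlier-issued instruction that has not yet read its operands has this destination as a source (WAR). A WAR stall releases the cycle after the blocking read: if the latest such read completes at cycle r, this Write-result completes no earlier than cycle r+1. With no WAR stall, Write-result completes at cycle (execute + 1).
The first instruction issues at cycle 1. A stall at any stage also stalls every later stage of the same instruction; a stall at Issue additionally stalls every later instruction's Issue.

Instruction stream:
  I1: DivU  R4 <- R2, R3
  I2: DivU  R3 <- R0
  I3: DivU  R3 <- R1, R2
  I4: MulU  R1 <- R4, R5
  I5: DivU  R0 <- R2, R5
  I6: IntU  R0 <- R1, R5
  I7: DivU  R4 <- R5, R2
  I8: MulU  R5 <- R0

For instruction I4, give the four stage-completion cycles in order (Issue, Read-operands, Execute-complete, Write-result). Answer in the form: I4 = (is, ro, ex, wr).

I4 = (22, 23, 26, 27)

c1: issue I1 (DivU)
c2: I1 read-ops
c9: I1 finished on DivU
c10: I1→R4
c11: issue I2 (DivU)
c12: I2 read-ops
c19: I2 finished on DivU
c20: I2→R3
c21: issue I3 (DivU)
c22: I3 read-ops | issue I4 (MulU)
c23: I4 read-ops
c26: I4 finished on MulU
c27: I4→R1
c29: I3 finished on DivU
c30: I3→R3
c31: issue I5 (DivU)
c32: I5 read-ops
c39: I5 finished on DivU
c40: I5→R0
c41: issue I6 (IntU)
c42: I6 read-ops | issue I7 (DivU)
c43: I6 finished on IntU | I7 read-ops | issue I8 (MulU)
c44: I6→R0
c45: I8 read-ops
c48: I8 finished on MulU
c49: I8→R5
c50: I7 finished on DivU
c51: I7→R4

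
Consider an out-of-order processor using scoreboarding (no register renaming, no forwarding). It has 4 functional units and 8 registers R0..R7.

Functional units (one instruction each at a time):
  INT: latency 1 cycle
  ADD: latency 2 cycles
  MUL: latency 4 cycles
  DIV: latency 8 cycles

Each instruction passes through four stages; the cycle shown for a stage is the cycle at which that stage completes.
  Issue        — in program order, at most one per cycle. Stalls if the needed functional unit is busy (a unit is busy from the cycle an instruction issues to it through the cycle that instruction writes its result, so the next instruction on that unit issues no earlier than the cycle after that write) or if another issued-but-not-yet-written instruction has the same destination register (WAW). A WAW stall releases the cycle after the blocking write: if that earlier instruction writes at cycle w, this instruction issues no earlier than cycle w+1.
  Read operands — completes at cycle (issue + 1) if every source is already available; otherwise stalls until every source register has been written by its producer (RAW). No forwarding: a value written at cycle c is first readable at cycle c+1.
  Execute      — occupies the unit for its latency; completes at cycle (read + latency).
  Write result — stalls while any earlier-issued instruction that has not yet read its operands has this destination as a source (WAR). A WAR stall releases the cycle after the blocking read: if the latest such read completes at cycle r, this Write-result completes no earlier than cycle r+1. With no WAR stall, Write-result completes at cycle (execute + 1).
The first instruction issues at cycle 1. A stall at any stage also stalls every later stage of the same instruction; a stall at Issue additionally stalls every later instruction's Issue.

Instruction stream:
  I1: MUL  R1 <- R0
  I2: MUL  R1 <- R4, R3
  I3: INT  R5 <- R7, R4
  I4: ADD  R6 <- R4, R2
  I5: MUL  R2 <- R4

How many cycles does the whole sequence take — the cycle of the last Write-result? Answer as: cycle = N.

cycle = 21

I1: IS=1 RO=2 EX=6 WR=7
I2: IS=8 RO=9 EX=13 WR=14  [struct: MUL busy until I1 writes@7]
I3: IS=9 RO=10 EX=11 WR=12
I4: IS=10 RO=11 EX=13 WR=14
I5: IS=15 RO=16 EX=20 WR=21  [struct: MUL busy until I2 writes@14]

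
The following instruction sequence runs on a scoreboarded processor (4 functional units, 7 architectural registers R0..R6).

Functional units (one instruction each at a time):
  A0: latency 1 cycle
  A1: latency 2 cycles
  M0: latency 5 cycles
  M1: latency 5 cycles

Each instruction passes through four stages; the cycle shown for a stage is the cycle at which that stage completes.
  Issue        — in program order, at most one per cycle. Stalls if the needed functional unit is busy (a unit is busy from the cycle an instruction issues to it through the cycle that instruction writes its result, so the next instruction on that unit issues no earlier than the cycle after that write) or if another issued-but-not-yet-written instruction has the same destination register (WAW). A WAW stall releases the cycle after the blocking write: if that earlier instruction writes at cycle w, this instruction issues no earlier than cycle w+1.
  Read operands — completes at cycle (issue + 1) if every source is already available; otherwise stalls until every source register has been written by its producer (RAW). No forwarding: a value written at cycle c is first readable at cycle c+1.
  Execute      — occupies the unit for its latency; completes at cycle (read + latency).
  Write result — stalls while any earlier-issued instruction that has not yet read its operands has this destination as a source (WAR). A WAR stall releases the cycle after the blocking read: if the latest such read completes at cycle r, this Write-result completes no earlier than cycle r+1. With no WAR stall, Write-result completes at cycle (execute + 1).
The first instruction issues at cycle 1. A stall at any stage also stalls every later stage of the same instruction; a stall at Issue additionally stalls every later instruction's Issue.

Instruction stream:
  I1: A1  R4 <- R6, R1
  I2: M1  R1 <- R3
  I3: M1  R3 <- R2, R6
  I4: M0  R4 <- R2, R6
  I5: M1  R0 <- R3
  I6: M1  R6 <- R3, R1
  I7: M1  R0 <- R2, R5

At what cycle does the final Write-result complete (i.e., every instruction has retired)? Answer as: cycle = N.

I1  is:1  ro:2  ex:4  wr:5
I2  is:2  ro:3  ex:8  wr:9
I3  is:10  ro:11  ex:16  wr:17  — struct: M1 busy until I2 writes@9
I4  is:11  ro:12  ex:17  wr:18
I5  is:18  ro:19  ex:24  wr:25  — struct: M1 busy until I3 writes@17
I6  is:26  ro:27  ex:32  wr:33  — struct: M1 busy until I5 writes@25
I7  is:34  ro:35  ex:40  wr:41  — struct: M1 busy until I6 writes@33

cycle = 41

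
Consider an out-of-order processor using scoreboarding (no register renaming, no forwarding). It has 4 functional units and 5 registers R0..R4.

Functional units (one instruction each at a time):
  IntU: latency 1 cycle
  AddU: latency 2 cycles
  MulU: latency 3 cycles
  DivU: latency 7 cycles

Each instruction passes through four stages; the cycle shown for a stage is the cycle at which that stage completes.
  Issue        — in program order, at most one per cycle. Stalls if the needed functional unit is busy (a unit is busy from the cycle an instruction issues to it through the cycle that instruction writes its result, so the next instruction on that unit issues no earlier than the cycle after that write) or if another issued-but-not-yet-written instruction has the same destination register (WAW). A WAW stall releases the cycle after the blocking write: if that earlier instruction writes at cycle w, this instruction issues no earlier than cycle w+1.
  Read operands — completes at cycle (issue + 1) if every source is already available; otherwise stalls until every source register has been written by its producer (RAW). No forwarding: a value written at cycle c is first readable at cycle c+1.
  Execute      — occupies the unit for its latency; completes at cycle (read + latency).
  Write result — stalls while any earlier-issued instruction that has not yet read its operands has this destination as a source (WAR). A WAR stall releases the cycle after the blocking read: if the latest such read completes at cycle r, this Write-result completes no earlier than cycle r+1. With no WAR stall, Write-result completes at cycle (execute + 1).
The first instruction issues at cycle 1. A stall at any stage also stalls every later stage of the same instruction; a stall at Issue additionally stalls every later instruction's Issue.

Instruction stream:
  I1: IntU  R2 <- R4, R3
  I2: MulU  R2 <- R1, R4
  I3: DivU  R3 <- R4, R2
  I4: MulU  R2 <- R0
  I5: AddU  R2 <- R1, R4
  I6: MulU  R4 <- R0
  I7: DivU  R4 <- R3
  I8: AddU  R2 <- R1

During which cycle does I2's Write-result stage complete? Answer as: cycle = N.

cycle = 10

I1 -> (1, 2, 3, 4)
I2 -> (5, 6, 9, 10)  // WAW R2: wait I1 write@4
I3 -> (6, 11, 18, 19)  // RAW R2: wait I2 write@10
I4 -> (11, 12, 15, 16)  // struct: MulU busy until I2 writes@10
I5 -> (17, 18, 20, 21)  // WAW R2: wait I4 write@16
I6 -> (18, 19, 22, 23)
I7 -> (24, 25, 32, 33)  // WAW R4: wait I6 write@23
I8 -> (25, 26, 28, 29)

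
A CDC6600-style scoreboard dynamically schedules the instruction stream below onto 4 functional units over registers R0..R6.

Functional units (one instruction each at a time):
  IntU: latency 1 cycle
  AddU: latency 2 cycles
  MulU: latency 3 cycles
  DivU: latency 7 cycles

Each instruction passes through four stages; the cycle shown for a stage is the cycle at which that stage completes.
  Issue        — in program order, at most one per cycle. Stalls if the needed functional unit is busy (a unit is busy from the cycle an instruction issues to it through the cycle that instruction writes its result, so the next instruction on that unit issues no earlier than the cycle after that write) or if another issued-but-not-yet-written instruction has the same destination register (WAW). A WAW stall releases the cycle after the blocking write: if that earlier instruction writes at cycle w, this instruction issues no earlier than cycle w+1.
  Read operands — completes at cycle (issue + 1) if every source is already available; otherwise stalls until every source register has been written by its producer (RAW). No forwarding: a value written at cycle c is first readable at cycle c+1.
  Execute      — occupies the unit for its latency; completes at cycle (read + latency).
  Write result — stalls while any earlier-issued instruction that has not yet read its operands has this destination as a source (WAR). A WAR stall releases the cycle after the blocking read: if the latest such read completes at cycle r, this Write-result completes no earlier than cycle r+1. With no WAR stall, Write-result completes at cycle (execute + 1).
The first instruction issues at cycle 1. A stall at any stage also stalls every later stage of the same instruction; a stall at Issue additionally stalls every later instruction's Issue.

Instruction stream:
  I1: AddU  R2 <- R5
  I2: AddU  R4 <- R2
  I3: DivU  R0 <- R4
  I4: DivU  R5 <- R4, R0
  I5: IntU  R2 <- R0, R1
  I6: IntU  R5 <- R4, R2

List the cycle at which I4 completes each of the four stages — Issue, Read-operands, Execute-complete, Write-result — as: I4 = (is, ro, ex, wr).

I1  is:1  ro:2  ex:4  wr:5
I2  is:6  ro:7  ex:9  wr:10  — struct: AddU busy until I1 writes@5
I3  is:7  ro:11  ex:18  wr:19  — RAW R4: wait I2 write@10
I4  is:20  ro:21  ex:28  wr:29  — struct: DivU busy until I3 writes@19
I5  is:21  ro:22  ex:23  wr:24
I6  is:30  ro:31  ex:32  wr:33  — WAW R5: wait I4 write@29

I4 = (20, 21, 28, 29)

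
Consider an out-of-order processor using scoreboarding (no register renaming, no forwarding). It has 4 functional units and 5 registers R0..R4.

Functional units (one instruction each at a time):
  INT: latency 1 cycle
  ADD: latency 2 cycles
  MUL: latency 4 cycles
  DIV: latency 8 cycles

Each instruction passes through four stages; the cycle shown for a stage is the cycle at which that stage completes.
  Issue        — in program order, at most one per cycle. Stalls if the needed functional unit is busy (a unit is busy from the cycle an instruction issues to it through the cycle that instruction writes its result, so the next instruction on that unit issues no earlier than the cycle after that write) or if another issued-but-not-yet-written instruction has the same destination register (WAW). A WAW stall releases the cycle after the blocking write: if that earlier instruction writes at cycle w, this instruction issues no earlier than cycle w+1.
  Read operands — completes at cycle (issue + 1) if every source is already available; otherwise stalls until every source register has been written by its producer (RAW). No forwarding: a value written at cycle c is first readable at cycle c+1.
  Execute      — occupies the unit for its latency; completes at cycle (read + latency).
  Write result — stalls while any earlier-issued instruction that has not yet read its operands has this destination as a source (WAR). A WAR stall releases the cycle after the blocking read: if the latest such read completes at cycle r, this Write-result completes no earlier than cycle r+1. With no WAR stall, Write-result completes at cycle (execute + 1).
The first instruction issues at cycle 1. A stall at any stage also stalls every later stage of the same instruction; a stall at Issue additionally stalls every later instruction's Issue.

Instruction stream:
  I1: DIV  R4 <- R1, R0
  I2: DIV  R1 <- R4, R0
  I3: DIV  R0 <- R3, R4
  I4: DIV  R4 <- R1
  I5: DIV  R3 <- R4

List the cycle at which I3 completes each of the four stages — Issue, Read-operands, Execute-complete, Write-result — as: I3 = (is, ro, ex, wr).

I3 = (23, 24, 32, 33)

c1: I1→DIV
c2: I1 RO
c10: I1 EX
c11: I1 WR R4
c12: I2→DIV
c13: I2 RO
c21: I2 EX
c22: I2 WR R1
c23: I3→DIV
c24: I3 RO
c32: I3 EX
c33: I3 WR R0
c34: I4→DIV
c35: I4 RO
c43: I4 EX
c44: I4 WR R4
c45: I5→DIV
c46: I5 RO
c54: I5 EX
c55: I5 WR R3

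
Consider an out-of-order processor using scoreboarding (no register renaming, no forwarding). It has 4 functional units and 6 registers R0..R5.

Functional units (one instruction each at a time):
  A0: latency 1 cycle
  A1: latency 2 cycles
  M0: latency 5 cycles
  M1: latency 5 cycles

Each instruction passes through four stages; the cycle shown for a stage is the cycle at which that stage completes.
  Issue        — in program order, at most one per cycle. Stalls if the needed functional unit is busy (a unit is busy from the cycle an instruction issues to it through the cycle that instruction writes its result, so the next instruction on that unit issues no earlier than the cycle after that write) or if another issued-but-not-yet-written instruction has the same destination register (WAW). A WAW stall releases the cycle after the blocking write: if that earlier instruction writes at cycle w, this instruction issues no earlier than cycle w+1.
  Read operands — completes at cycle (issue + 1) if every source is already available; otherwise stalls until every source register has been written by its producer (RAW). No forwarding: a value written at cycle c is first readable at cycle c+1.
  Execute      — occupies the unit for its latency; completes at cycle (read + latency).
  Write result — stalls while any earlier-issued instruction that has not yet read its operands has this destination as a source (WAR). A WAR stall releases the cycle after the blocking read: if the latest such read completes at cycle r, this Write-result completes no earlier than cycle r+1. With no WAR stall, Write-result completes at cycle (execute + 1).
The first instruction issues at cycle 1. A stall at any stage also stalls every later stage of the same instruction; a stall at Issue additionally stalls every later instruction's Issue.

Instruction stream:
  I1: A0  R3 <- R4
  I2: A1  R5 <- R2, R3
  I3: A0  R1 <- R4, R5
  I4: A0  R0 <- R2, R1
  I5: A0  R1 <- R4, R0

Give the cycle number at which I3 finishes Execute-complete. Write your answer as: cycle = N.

cycle = 10

I1  is:1  ro:2  ex:3  wr:4
I2  is:2  ro:5  ex:7  wr:8  — RAW R3: wait I1 write@4
I3  is:5  ro:9  ex:10  wr:11  — struct: A0 busy until I1 writes@4, RAW R5: wait I2 write@8
I4  is:12  ro:13  ex:14  wr:15  — struct: A0 busy until I3 writes@11
I5  is:16  ro:17  ex:18  wr:19  — struct: A0 busy until I4 writes@15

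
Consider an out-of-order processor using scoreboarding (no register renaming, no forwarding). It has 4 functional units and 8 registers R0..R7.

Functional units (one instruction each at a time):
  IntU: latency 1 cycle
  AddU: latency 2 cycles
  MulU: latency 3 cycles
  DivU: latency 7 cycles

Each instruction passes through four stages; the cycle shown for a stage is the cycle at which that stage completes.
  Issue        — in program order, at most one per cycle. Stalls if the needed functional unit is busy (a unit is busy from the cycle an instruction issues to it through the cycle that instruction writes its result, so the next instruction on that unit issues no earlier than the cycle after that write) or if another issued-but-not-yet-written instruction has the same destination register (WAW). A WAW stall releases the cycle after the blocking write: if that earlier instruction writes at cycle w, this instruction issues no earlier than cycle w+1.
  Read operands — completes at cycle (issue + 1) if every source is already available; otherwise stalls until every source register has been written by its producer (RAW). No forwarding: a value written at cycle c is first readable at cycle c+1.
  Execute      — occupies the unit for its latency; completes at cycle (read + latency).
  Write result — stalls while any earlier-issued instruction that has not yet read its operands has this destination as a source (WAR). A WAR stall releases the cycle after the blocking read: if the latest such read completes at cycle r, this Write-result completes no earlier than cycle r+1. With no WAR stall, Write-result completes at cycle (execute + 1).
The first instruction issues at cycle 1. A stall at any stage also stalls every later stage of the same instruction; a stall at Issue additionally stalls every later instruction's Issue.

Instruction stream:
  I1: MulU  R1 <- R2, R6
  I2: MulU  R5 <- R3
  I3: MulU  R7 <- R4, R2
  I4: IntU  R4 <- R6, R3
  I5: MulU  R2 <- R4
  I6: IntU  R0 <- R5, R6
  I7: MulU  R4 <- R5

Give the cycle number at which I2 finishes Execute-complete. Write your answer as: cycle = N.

cycle = 11

1) issue 1, read 2, done 5, write 6
2) issue 7, read 8, done 11, write 12  <struct: MulU busy until I1 writes@6>
3) issue 13, read 14, done 17, write 18  <struct: MulU busy until I2 writes@12>
4) issue 14, read 15, done 16, write 17
5) issue 19, read 20, done 23, write 24  <struct: MulU busy until I3 writes@18>
6) issue 20, read 21, done 22, write 23
7) issue 25, read 26, done 29, write 30  <struct: MulU busy until I5 writes@24>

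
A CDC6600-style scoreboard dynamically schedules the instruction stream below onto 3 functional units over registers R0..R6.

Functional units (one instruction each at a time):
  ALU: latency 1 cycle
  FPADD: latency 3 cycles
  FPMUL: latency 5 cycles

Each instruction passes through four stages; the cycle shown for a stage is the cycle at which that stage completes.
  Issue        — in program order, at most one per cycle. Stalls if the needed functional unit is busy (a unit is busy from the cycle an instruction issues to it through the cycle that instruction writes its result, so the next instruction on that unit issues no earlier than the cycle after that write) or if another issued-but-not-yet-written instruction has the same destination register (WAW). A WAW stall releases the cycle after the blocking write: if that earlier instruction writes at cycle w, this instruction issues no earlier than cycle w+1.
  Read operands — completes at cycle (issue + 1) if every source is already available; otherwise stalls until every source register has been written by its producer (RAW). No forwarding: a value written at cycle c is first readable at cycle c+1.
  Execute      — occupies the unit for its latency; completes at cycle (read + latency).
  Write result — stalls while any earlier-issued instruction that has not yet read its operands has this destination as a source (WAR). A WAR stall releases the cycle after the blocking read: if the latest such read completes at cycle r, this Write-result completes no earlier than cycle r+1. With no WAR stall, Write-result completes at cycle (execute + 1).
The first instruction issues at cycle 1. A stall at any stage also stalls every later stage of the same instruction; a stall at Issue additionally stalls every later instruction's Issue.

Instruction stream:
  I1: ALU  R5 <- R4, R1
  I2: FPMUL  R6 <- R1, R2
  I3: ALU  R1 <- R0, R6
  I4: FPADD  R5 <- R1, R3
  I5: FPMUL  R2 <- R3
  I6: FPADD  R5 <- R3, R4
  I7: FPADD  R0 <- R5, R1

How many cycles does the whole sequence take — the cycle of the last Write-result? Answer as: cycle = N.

cycle = 29

cycle 1: issue I1 (ALU)
cycle 2: I1 read-ops; issue I2 (FPMUL)
cycle 3: I1 finished on ALU; I2 read-ops
cycle 4: I1→R5
cycle 5: issue I3 (ALU)
cycle 6: issue I4 (FPADD)
cycle 8: I2 finished on FPMUL
cycle 9: I2→R6
cycle 10: I3 read-ops; issue I5 (FPMUL)
cycle 11: I3 finished on ALU; I5 read-ops
cycle 12: I3→R1
cycle 13: I4 read-ops
cycle 16: I4 finished on FPADD; I5 finished on FPMUL
cycle 17: I4→R5; I5→R2
cycle 18: issue I6 (FPADD)
cycle 19: I6 read-ops
cycle 22: I6 finished on FPADD
cycle 23: I6→R5
cycle 24: issue I7 (FPADD)
cycle 25: I7 read-ops
cycle 28: I7 finished on FPADD
cycle 29: I7→R0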